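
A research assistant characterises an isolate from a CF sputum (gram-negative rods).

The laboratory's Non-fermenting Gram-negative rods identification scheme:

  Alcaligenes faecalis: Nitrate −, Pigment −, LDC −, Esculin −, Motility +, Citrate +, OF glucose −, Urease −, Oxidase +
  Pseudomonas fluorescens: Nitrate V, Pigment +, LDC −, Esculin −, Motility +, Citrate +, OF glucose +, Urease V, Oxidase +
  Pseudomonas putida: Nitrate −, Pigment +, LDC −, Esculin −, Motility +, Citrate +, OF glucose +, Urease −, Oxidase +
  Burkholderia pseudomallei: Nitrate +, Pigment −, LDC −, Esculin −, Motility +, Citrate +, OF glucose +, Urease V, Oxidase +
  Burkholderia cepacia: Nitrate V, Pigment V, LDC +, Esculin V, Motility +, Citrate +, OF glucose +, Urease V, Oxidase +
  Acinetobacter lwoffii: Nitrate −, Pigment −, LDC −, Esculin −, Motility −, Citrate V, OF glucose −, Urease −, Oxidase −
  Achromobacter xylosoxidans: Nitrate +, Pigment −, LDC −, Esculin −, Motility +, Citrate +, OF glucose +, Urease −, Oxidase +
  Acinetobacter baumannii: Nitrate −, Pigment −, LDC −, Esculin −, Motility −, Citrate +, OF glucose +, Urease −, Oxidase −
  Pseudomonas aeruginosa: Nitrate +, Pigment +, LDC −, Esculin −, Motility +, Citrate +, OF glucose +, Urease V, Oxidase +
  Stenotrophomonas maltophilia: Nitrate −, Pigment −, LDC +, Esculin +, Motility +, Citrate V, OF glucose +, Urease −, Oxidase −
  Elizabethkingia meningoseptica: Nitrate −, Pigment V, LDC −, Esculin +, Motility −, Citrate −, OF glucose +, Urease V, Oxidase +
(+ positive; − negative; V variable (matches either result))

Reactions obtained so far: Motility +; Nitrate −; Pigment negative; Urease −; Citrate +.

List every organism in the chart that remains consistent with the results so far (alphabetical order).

Alcaligenes faecalis, Burkholderia cepacia, Stenotrophomonas maltophilia

Nitrate −: excludes Burkholderia pseudomallei, Achromobacter xylosoxidans, Pseudomonas aeruginosa — 8 left.
Urease −: all 8 remaining candidates are consistent.
Motility +: excludes Acinetobacter lwoffii, Acinetobacter baumannii, Elizabethkingia meningoseptica — 5 left.
Citrate +: all 5 remaining candidates are consistent.
Pigment −: excludes Pseudomonas fluorescens, Pseudomonas putida — 3 left.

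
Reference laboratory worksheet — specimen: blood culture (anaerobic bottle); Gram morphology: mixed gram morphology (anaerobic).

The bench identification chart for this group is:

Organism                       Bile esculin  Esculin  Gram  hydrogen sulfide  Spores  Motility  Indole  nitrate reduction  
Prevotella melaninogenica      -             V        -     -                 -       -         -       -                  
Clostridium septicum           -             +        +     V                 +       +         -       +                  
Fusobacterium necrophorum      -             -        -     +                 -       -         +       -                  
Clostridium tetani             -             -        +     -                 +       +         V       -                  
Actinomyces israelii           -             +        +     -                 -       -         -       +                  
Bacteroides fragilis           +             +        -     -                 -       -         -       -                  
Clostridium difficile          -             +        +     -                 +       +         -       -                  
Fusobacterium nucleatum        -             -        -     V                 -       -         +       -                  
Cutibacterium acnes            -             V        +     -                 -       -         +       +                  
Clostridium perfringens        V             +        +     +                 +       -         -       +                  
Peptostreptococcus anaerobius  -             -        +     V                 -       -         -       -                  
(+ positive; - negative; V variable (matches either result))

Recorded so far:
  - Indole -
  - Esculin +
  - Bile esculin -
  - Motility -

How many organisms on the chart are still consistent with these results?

3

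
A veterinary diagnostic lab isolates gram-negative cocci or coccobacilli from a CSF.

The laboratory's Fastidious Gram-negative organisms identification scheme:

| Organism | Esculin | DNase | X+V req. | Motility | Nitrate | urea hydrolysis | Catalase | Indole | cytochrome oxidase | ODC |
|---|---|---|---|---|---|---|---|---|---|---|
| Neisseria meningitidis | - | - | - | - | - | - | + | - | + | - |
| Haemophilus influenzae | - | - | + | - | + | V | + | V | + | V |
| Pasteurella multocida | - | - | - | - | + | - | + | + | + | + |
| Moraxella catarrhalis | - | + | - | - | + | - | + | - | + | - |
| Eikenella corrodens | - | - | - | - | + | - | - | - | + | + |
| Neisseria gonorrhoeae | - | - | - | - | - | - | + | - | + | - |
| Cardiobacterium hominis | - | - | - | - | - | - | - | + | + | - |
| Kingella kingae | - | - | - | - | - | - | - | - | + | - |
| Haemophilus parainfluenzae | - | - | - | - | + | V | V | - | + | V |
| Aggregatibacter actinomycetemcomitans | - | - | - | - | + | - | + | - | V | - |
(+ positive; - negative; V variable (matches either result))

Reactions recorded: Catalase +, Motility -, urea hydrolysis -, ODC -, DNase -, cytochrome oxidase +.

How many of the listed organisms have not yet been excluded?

ODC -: excludes Pasteurella multocida, Eikenella corrodens — 8 left.
urea hydrolysis -: all 8 remaining candidates are consistent.
Motility -: all 8 remaining candidates are consistent.
cytochrome oxidase +: all 8 remaining candidates are consistent.
DNase -: excludes Moraxella catarrhalis — 7 left.
Catalase +: excludes Cardiobacterium hominis, Kingella kingae — 5 left.
Still consistent: Aggregatibacter actinomycetemcomitans, Haemophilus influenzae, Haemophilus parainfluenzae, Neisseria gonorrhoeae, Neisseria meningitidis.

5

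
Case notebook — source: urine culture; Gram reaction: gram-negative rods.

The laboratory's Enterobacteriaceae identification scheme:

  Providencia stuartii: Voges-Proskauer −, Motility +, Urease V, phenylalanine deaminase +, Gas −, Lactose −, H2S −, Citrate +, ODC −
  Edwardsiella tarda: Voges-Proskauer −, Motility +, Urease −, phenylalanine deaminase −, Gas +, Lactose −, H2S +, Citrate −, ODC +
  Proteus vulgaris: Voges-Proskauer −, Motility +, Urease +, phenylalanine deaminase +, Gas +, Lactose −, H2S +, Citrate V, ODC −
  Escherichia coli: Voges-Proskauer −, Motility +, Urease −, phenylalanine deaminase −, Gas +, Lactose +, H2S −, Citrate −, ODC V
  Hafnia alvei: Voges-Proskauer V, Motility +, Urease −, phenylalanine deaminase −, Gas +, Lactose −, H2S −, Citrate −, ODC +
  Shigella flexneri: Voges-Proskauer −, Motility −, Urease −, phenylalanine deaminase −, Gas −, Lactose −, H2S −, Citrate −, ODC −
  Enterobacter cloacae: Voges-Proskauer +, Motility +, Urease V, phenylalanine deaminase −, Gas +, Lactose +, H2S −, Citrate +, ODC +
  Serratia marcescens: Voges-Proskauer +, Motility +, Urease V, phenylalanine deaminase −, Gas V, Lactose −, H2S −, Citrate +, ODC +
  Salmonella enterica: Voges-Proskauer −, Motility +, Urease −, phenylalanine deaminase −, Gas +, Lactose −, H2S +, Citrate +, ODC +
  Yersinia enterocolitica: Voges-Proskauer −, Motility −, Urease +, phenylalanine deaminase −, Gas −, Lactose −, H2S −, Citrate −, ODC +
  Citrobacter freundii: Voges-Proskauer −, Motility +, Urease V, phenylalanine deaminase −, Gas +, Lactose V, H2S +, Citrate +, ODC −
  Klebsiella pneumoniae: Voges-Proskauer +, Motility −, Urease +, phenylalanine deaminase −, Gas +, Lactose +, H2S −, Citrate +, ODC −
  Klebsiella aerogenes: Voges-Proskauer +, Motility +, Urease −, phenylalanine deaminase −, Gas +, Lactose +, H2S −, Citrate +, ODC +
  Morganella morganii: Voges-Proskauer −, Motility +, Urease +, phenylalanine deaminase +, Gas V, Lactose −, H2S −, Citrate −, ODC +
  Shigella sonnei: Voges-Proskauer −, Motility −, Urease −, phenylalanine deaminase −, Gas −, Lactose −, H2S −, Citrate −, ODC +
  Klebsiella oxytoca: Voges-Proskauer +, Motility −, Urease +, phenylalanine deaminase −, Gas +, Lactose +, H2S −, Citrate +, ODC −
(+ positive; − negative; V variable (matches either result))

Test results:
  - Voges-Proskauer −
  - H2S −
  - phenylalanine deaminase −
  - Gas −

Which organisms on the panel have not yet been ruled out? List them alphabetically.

Shigella flexneri, Shigella sonnei, Yersinia enterocolitica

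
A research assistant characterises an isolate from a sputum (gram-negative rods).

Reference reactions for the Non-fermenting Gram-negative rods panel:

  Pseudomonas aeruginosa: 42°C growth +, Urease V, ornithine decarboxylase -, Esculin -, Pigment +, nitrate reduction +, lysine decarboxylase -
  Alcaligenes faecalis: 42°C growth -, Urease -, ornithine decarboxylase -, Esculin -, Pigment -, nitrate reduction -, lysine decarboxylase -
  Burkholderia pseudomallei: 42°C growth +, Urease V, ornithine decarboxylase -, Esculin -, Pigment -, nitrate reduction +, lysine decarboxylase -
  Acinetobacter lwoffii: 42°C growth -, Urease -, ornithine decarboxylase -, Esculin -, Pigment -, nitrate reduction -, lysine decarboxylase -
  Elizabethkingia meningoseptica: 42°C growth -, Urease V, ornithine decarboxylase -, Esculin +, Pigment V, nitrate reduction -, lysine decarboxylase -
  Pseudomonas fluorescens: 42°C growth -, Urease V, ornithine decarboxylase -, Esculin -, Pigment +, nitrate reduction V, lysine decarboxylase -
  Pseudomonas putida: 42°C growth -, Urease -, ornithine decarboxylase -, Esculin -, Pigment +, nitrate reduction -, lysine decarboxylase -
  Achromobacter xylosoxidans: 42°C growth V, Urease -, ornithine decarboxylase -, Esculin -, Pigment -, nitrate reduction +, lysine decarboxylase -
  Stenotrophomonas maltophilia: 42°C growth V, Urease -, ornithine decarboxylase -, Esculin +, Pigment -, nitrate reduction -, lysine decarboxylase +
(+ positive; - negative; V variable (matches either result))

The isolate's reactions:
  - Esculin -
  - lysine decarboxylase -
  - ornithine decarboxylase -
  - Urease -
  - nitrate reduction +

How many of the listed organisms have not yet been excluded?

Esculin -: excludes Elizabethkingia meningoseptica, Stenotrophomonas maltophilia — 7 left.
nitrate reduction +: excludes Alcaligenes faecalis, Acinetobacter lwoffii, Pseudomonas putida — 4 left.
Urease -: all 4 remaining candidates are consistent.
lysine decarboxylase -: all 4 remaining candidates are consistent.
ornithine decarboxylase -: all 4 remaining candidates are consistent.
Still consistent: Achromobacter xylosoxidans, Burkholderia pseudomallei, Pseudomonas aeruginosa, Pseudomonas fluorescens.

4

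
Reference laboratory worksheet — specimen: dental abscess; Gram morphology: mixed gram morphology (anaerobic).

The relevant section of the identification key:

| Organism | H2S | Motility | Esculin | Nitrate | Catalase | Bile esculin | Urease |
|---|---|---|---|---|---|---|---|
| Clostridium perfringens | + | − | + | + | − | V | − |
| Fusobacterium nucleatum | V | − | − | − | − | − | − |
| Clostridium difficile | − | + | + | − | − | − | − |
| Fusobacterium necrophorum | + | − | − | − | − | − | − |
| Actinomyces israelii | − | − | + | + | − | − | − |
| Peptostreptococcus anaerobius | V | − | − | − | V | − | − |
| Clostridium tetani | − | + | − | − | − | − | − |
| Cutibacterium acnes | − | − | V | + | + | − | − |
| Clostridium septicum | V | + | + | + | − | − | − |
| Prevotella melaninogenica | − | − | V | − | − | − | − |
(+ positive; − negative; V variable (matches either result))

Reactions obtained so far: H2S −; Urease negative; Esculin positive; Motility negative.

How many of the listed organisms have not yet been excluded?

3

Motility −: excludes Clostridium difficile, Clostridium tetani, Clostridium septicum — 7 left.
H2S −: excludes Clostridium perfringens, Fusobacterium necrophorum — 5 left.
Urease −: all 5 remaining candidates are consistent.
Esculin +: excludes Fusobacterium nucleatum, Peptostreptococcus anaerobius — 3 left.
Still consistent: Actinomyces israelii, Cutibacterium acnes, Prevotella melaninogenica.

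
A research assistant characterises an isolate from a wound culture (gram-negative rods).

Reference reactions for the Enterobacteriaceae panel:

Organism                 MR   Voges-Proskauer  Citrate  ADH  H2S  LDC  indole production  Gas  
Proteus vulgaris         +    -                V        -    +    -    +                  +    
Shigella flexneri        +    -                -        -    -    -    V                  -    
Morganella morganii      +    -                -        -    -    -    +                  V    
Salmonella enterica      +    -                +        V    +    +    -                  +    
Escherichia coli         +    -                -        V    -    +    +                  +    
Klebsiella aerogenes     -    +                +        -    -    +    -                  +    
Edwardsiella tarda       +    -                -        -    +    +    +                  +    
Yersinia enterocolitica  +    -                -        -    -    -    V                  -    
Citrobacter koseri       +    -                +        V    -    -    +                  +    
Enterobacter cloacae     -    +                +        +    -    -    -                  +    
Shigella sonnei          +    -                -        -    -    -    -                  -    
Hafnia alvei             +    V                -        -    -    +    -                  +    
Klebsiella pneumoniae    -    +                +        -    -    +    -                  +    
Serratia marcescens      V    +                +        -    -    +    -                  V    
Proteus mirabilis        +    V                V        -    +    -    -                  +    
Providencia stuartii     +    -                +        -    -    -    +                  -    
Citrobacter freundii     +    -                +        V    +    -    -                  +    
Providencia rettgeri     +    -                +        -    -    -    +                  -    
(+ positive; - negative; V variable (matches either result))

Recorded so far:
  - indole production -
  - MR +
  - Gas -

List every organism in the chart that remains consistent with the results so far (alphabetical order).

Serratia marcescens, Shigella flexneri, Shigella sonnei, Yersinia enterocolitica

Gas -: excludes 11 organisms — 7 left.
MR +: all 7 remaining candidates are consistent.
indole production -: excludes Morganella morganii, Providencia stuartii, Providencia rettgeri — 4 left.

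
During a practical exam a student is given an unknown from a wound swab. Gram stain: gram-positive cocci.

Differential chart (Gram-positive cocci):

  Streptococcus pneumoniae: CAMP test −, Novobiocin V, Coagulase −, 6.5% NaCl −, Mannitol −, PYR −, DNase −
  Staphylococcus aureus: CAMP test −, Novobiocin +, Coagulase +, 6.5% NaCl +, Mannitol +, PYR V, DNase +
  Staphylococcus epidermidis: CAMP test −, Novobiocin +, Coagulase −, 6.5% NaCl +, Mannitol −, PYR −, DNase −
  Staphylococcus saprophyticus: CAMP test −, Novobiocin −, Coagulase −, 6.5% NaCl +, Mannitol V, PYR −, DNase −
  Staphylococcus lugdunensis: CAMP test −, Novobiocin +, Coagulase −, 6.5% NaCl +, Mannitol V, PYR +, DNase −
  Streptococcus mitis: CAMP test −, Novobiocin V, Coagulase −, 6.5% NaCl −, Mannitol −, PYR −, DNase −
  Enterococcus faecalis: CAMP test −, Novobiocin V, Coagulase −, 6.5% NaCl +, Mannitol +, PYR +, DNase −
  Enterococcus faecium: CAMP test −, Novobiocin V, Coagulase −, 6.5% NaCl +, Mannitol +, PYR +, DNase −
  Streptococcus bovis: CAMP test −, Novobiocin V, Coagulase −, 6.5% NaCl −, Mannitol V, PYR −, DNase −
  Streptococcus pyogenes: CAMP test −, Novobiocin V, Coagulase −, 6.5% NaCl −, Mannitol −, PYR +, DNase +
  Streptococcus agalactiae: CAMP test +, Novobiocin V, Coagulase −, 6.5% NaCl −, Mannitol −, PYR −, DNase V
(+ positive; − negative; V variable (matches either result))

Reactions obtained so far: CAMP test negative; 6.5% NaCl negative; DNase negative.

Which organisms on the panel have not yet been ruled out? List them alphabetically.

Streptococcus bovis, Streptococcus mitis, Streptococcus pneumoniae

6.5% NaCl −: excludes 6 organisms — 5 left.
CAMP test −: excludes Streptococcus agalactiae — 4 left.
DNase −: excludes Streptococcus pyogenes — 3 left.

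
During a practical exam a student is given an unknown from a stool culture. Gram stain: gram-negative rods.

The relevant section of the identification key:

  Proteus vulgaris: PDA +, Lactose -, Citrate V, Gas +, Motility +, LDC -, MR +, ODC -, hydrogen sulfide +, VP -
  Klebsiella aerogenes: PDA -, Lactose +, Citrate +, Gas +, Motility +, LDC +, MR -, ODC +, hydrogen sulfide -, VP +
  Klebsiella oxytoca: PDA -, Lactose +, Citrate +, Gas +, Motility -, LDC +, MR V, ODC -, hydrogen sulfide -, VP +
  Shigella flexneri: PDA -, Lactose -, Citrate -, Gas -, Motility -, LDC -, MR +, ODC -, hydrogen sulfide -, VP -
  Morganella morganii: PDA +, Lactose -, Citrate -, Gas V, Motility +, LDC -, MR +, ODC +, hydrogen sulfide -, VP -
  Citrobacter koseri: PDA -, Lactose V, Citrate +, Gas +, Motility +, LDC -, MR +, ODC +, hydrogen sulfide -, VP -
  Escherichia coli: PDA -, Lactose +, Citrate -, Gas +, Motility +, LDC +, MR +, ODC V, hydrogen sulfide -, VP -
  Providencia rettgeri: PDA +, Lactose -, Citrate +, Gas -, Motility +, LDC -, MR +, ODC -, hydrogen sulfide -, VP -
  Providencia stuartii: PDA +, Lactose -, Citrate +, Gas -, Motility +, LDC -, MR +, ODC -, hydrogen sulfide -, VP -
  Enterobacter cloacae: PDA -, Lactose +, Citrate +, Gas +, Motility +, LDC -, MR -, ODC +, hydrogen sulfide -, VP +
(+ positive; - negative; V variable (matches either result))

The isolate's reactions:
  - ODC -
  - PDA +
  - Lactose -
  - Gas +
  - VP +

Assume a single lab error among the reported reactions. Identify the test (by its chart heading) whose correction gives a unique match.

As reported, no row in the chart matches all 5 reactions.
Reversing Lactose → still no organism matches.
Reversing Gas → still no organism matches.
Reversing PDA → still no organism matches.
Reversing ODC → still no organism matches.
Reversing VP (to -) → unique match: Proteus vulgaris.

VP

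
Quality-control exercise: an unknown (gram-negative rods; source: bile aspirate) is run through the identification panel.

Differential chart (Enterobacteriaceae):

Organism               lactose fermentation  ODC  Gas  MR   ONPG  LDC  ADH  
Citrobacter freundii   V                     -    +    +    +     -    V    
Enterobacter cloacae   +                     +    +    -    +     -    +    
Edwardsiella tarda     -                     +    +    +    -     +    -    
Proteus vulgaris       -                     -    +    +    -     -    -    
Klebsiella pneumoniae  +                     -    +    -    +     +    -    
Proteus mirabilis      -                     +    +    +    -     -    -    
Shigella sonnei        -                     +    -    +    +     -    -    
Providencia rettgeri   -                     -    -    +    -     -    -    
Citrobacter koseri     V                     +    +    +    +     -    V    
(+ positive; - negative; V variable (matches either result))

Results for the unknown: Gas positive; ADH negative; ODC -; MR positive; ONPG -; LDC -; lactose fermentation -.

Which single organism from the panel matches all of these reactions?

Proteus vulgaris

ADH -: excludes Enterobacter cloacae — 8 left.
Gas +: excludes Shigella sonnei, Providencia rettgeri — 6 left.
MR +: excludes Klebsiella pneumoniae — 5 left.
lactose fermentation -: all 5 remaining candidates are consistent.
LDC -: excludes Edwardsiella tarda — 4 left.
ODC -: excludes Proteus mirabilis, Citrobacter koseri — 2 left.
ONPG -: excludes Citrobacter freundii — 1 left.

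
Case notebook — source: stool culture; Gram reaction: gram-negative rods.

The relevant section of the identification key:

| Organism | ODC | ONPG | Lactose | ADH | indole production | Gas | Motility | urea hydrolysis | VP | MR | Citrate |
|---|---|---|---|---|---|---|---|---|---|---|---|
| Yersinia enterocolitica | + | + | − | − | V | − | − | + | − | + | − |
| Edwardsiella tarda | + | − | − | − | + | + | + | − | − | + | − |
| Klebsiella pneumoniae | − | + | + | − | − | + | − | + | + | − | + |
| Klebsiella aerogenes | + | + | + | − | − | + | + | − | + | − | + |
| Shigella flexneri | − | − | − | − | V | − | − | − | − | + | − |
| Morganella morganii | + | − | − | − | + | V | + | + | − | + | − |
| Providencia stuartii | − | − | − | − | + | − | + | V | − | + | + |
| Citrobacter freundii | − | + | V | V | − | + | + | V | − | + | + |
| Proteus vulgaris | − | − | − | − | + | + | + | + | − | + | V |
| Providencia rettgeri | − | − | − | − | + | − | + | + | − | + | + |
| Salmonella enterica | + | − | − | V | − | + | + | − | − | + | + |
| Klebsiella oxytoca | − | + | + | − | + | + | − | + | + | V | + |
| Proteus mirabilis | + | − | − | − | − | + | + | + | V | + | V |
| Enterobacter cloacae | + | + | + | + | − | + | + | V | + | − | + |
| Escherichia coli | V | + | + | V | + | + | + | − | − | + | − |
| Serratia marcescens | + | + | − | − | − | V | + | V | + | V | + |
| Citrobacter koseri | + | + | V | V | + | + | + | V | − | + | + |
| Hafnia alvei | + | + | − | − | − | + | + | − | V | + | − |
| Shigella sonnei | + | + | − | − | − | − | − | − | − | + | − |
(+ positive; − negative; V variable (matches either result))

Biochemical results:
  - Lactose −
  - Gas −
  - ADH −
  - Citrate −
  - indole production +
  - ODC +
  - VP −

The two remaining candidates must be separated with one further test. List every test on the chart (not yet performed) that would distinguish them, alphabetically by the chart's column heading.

Motility, ONPG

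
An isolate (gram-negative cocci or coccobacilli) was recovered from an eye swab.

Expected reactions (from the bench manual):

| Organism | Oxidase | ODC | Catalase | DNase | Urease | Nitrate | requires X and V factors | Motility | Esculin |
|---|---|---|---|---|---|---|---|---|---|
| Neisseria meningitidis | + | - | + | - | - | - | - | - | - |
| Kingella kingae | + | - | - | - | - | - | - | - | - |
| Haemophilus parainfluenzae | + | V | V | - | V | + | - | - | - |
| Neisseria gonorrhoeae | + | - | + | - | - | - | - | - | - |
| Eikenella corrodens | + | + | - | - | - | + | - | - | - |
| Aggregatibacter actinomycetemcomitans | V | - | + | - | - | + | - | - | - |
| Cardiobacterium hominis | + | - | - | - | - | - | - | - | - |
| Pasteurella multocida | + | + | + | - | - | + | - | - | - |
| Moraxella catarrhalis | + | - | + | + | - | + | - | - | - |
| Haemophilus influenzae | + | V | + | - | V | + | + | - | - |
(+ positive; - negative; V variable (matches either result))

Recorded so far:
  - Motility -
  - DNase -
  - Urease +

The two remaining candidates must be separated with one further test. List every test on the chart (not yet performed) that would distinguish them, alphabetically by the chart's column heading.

requires X and V factors

Urease +: excludes 8 organisms — 2 left.
Motility -: all 2 remaining candidates are consistent.
DNase -: all 2 remaining candidates are consistent.
Two candidates remain: Haemophilus influenzae and Haemophilus parainfluenzae.
  Oxidase: + vs + — same for both, does not separate.
  ODC: V vs V — variable for at least one, does not separate.
  Catalase: + vs V — variable for at least one, does not separate.
  Nitrate: + vs + — same for both, does not separate.
  requires X and V factors: Haemophilus influenzae +, Haemophilus parainfluenzae - — discriminates.
  Esculin: - vs - — same for both, does not separate.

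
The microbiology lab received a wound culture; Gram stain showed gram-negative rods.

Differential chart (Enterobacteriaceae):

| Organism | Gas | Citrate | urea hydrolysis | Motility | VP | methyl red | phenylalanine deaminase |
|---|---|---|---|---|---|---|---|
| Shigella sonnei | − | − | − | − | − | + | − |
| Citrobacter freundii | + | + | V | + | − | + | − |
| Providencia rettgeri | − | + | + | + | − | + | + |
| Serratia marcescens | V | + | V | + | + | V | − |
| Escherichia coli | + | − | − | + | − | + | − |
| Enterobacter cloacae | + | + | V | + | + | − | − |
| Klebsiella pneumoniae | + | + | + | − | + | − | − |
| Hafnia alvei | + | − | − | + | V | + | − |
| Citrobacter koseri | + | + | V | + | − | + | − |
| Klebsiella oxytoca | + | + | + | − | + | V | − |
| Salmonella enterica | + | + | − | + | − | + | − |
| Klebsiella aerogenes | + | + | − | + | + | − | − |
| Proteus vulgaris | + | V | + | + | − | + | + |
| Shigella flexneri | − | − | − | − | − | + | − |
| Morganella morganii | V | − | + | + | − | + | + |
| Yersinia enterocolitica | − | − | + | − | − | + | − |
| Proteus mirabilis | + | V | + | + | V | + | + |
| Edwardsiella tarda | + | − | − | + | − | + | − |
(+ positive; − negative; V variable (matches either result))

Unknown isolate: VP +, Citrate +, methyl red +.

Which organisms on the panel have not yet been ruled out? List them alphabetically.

Klebsiella oxytoca, Proteus mirabilis, Serratia marcescens

VP +: excludes 11 organisms — 7 left.
methyl red +: excludes Enterobacter cloacae, Klebsiella pneumoniae, Klebsiella aerogenes — 4 left.
Citrate +: excludes Hafnia alvei — 3 left.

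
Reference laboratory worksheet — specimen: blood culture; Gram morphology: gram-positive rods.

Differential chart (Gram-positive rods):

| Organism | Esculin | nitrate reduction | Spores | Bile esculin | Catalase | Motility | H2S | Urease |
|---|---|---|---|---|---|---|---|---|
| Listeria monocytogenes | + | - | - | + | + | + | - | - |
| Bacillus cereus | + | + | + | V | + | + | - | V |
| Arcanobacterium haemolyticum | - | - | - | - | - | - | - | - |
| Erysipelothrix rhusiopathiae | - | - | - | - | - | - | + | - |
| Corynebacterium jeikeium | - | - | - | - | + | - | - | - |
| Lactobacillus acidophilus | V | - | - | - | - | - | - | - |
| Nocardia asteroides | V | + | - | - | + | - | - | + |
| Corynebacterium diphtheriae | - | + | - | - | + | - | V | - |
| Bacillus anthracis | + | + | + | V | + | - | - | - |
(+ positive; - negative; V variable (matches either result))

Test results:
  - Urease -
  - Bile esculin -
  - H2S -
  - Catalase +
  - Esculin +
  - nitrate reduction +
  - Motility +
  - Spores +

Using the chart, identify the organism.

Bacillus cereus

nitrate reduction +: excludes 5 organisms — 4 left.
Esculin +: excludes Corynebacterium diphtheriae — 3 left.
Bile esculin -: all 3 remaining candidates are consistent.
Motility +: excludes Nocardia asteroides, Bacillus anthracis — 1 left.
Urease -: the one remaining candidate is consistent.
H2S -: the one remaining candidate is consistent.
Catalase +: the one remaining candidate is consistent.
Spores +: the one remaining candidate is consistent.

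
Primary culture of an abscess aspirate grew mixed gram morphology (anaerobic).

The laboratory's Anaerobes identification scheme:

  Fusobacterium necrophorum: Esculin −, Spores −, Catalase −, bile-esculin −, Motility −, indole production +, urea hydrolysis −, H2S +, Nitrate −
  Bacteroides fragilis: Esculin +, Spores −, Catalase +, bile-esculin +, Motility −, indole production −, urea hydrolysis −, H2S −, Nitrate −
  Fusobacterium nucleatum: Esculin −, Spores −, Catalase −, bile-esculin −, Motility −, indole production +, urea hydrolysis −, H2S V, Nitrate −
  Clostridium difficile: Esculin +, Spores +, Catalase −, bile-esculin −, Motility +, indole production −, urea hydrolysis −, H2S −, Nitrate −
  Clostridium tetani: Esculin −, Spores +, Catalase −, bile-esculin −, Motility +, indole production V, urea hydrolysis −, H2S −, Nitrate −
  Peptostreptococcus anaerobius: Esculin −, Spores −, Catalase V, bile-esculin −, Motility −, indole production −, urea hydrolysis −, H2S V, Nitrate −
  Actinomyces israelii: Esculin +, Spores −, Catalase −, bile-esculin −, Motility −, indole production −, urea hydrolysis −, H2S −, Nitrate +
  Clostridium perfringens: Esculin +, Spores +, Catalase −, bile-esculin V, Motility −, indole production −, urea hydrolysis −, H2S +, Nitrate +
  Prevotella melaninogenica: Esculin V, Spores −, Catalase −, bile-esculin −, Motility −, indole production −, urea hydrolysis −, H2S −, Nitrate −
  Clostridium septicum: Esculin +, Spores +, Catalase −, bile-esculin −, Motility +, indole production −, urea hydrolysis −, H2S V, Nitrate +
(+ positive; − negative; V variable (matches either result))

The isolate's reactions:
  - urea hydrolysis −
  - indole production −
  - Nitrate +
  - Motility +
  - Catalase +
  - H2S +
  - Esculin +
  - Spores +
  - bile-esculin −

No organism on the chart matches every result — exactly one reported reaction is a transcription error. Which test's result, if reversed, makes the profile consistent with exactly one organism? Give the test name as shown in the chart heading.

As reported, no row in the chart matches all 9 reactions.
Reversing bile-esculin → still no organism matches.
Reversing H2S → still no organism matches.
Reversing urea hydrolysis → still no organism matches.
Reversing Spores → still no organism matches.
Reversing Nitrate → still no organism matches.
Reversing Catalase (to −) → unique match: Clostridium septicum.
Reversing Esculin → still no organism matches.
Reversing indole production → still no organism matches.
Reversing Motility → still no organism matches.

Catalase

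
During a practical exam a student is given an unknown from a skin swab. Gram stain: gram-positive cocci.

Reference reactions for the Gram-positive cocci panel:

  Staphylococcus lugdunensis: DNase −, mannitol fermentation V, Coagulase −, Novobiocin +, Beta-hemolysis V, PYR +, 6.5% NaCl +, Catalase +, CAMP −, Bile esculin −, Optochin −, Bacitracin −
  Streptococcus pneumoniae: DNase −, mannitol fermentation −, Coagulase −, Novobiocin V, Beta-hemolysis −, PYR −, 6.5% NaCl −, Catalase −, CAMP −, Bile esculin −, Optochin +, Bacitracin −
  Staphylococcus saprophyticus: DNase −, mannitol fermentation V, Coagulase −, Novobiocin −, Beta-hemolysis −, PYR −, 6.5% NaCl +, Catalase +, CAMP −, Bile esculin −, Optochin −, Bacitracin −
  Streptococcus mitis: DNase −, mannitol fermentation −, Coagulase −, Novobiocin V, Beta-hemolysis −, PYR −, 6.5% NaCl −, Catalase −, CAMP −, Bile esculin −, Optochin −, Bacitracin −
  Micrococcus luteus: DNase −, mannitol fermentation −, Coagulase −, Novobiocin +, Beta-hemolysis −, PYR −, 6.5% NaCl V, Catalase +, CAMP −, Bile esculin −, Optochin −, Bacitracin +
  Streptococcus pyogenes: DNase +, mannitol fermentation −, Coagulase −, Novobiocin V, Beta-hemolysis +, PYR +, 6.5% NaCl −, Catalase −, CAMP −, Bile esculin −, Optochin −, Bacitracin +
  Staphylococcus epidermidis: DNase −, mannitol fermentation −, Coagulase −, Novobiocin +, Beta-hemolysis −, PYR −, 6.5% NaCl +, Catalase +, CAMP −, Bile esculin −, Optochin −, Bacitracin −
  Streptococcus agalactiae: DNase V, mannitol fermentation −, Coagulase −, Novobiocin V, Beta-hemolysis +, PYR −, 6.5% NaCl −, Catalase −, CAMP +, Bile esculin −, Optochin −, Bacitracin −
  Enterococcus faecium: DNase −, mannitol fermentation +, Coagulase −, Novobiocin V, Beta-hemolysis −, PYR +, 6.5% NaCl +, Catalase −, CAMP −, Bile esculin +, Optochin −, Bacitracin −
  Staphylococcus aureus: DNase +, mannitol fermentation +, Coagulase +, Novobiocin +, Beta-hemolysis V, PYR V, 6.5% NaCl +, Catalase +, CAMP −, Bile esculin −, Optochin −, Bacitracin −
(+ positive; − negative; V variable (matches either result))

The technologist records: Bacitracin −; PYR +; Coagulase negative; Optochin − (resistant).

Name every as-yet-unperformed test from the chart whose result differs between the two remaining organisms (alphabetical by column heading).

Bile esculin, Catalase

Bacitracin −: excludes Micrococcus luteus, Streptococcus pyogenes — 8 left.
Optochin −: excludes Streptococcus pneumoniae — 7 left.
PYR +: excludes Staphylococcus saprophyticus, Streptococcus mitis, Staphylococcus epidermidis, Streptococcus agalactiae — 3 left.
Coagulase −: excludes Staphylococcus aureus — 2 left.
Two candidates remain: Enterococcus faecium and Staphylococcus lugdunensis.
  DNase: − vs − — same for both, does not separate.
  mannitol fermentation: + vs V — variable for at least one, does not separate.
  Novobiocin: V vs + — variable for at least one, does not separate.
  Beta-hemolysis: − vs V — variable for at least one, does not separate.
  6.5% NaCl: + vs + — same for both, does not separate.
  Catalase: Enterococcus faecium −, Staphylococcus lugdunensis + — discriminates.
  CAMP: − vs − — same for both, does not separate.
  Bile esculin: Enterococcus faecium +, Staphylococcus lugdunensis − — discriminates.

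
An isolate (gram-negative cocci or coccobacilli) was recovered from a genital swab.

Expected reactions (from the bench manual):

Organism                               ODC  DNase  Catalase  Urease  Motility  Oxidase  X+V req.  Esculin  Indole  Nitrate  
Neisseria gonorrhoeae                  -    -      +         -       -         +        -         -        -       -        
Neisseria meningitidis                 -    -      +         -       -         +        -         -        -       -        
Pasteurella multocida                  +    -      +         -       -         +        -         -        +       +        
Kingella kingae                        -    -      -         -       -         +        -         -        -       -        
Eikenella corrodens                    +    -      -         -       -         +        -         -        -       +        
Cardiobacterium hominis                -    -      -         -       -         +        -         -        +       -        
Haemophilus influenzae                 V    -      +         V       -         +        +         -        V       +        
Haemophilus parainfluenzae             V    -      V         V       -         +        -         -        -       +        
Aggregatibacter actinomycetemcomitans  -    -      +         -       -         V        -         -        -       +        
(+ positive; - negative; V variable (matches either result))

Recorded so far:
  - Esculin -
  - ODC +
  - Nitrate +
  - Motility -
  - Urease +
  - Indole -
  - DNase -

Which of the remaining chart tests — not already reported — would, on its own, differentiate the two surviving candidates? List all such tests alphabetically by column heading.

X+V req.

Indole -: excludes Pasteurella multocida, Cardiobacterium hominis — 7 left.
Motility -: all 7 remaining candidates are consistent.
Esculin -: all 7 remaining candidates are consistent.
Nitrate +: excludes Neisseria gonorrhoeae, Neisseria meningitidis, Kingella kingae — 4 left.
DNase -: all 4 remaining candidates are consistent.
ODC +: excludes Aggregatibacter actinomycetemcomitans — 3 left.
Urease +: excludes Eikenella corrodens — 2 left.
Two candidates remain: Haemophilus influenzae and Haemophilus parainfluenzae.
  Catalase: + vs V — variable for at least one, does not separate.
  Oxidase: + vs + — same for both, does not separate.
  X+V req.: Haemophilus influenzae +, Haemophilus parainfluenzae - — discriminates.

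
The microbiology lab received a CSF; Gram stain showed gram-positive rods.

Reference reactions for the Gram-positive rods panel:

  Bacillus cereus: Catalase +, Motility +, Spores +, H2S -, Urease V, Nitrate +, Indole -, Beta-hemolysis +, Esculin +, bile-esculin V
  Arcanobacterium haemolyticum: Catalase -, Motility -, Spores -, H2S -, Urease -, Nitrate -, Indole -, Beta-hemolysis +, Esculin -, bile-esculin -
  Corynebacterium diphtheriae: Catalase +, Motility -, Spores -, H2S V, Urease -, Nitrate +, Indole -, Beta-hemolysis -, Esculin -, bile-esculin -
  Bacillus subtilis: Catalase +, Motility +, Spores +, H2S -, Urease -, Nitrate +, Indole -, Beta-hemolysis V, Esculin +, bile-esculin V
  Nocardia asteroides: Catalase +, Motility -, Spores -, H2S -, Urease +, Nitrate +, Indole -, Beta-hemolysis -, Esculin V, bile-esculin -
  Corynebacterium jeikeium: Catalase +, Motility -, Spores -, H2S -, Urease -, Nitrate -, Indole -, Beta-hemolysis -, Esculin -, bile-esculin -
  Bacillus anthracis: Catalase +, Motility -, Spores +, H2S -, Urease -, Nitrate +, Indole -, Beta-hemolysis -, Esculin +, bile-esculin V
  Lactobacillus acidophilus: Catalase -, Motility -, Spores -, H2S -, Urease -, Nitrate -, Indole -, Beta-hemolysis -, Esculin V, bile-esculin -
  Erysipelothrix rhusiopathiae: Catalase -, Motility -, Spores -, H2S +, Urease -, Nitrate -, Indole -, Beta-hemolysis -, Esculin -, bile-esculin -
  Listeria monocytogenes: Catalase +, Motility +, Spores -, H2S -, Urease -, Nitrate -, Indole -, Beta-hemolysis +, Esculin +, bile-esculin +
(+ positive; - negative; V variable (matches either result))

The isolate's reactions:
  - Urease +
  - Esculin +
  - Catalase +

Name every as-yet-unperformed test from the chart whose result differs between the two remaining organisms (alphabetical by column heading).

Esculin +: excludes Arcanobacterium haemolyticum, Corynebacterium diphtheriae, Corynebacterium jeikeium, Erysipelothrix rhusiopathiae — 6 left.
Urease +: excludes Bacillus subtilis, Bacillus anthracis, Lactobacillus acidophilus, Listeria monocytogenes — 2 left.
Catalase +: all 2 remaining candidates are consistent.
Two candidates remain: Bacillus cereus and Nocardia asteroides.
  Motility: Bacillus cereus +, Nocardia asteroides - — discriminates.
  Spores: Bacillus cereus +, Nocardia asteroides - — discriminates.
  H2S: - vs - — same for both, does not separate.
  Nitrate: + vs + — same for both, does not separate.
  Indole: - vs - — same for both, does not separate.
  Beta-hemolysis: Bacillus cereus +, Nocardia asteroides - — discriminates.
  bile-esculin: V vs - — variable for at least one, does not separate.

Beta-hemolysis, Motility, Spores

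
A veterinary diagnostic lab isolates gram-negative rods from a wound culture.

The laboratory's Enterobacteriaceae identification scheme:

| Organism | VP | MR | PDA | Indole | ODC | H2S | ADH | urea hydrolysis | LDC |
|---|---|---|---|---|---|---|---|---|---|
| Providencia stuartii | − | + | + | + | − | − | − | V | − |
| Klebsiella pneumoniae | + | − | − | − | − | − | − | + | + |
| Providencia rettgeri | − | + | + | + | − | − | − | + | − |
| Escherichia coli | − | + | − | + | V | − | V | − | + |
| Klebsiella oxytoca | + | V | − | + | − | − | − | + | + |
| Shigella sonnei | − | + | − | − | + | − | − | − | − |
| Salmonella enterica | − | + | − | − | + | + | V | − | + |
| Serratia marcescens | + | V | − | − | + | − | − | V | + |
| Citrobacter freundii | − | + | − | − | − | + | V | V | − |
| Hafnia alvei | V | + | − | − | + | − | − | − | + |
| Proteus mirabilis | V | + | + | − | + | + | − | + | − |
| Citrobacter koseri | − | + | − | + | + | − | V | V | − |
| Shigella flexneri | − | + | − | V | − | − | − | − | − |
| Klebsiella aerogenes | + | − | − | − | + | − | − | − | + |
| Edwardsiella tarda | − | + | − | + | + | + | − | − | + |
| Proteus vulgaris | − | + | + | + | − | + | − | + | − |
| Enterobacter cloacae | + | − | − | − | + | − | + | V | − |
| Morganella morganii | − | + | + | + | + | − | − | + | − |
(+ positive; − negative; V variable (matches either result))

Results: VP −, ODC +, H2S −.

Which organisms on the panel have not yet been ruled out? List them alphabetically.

H2S −: excludes 5 organisms — 13 left.
ODC +: excludes 5 organisms — 8 left.
VP −: excludes Serratia marcescens, Klebsiella aerogenes, Enterobacter cloacae — 5 left.

Citrobacter koseri, Escherichia coli, Hafnia alvei, Morganella morganii, Shigella sonnei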